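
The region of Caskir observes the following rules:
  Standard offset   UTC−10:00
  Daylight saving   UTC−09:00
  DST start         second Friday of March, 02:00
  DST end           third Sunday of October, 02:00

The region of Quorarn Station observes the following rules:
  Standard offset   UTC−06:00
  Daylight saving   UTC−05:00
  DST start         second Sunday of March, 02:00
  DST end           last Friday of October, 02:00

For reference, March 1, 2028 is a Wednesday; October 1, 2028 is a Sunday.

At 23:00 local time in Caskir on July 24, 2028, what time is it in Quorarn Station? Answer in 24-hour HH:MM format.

03:00

1 March 2028 is a Wednesday, so the first Friday is March 3 and the second is March 10.
1 October 2028 is a Sunday, so the first Sunday is October 1 and the third is October 15.
July 24, 2028 falls between 10 March and 15 October, so daylight saving is in effect and Caskir is at UTC−09:00.
23:00 Caskir + 9h = 08:00 UTC (rolling into the next day, 25 July 2028).
1 March 2028 is a Wednesday, so the first Sunday is March 5 and the second is March 12.
1 October 2028 is a Sunday, so Fridays fall on 6, 13, 20, 27; the last is October 27.
At the standard offset (UTC−06:00), 08:00 UTC − 6h = 02:00 Quorarn Station standard time.
Daylight saving runs 12 March – 27 October; the standard-time date in Quorarn Station, July 25, 2028, is inside that window, so Quorarn Station is at UTC−05:00.
08:00 UTC − 5h = 03:00 Quorarn Station.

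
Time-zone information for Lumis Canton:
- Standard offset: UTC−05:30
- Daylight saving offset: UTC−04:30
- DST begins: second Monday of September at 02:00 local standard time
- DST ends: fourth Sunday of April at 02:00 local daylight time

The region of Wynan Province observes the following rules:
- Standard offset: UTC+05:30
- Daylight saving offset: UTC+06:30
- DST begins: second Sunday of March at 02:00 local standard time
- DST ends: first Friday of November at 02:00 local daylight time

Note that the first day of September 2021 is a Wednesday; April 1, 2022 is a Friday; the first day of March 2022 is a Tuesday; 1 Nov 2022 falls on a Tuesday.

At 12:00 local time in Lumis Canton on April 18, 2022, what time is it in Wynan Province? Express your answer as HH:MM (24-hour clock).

23:00

1 September 2021 is a Wednesday, so the first Monday is September 6 and the second is September 13.
1 April 2022 is a Friday, so the first Sunday is April 3 and the fourth is April 24.
Daylight saving runs 13 September 2021 – 24 April 2022; April 18, 2022 is inside that window, so Lumis Canton is at UTC−04:30.
12:00 Lumis Canton + 4h30m = 16:30 UTC.
1 March 2022 is a Tuesday, so the first Sunday is March 6 and the second is March 13.
1 November 2022 is a Tuesday, so the first Friday is November 4.
At the standard offset (UTC+05:30), 16:30 UTC + 5h30m = 22:00 Wynan Province standard time.
Daylight saving runs 13 March – 4 November; the standard-time date in Wynan Province, April 18, 2022, is inside that window, so Wynan Province is at UTC+06:30.
16:30 UTC + 6h30m = 23:00 Wynan Province.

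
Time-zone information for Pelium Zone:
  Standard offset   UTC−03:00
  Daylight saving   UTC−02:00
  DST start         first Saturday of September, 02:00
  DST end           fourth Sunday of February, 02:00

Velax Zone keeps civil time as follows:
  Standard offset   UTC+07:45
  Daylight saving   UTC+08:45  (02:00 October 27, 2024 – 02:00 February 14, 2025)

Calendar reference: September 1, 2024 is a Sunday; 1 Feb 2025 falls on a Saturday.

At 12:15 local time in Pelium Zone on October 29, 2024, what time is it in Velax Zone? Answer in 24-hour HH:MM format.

1 September 2024 is a Sunday, so the first Saturday is September 7.
1 February 2025 is a Saturday, so the first Sunday is February 2 and the fourth is February 23.
Daylight saving runs 7 September 2024 – 23 February 2025; October 29, 2024 is inside that window, so Pelium Zone is at UTC−02:00.
12:15 Pelium Zone + 2h = 14:15 UTC.
At the standard offset (UTC+07:45), 14:15 UTC + 7h45m = 22:00 Velax Zone standard time.
The standard-time date in Velax Zone, October 29, 2024, falls between 27 October 2024 and 14 February 2025, so daylight saving is in effect and Velax Zone is at UTC+08:45.
14:15 UTC + 8h45m = 23:00 Velax Zone.

23:00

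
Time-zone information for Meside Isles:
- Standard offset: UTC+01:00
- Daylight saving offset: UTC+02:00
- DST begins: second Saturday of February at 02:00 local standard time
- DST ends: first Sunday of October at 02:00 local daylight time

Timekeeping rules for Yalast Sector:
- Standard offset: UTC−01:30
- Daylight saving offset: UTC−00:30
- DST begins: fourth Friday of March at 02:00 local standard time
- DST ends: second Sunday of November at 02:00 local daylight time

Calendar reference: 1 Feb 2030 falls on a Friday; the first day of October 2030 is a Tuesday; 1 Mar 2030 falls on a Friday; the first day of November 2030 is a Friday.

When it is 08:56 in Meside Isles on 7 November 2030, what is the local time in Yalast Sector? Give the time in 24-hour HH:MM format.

07:26

1 February 2030 is a Friday, so the first Saturday is February 2 and the second is February 9.
1 October 2030 is a Tuesday, so the first Sunday is October 6.
7 November 2030 is outside the daylight-saving period (9 February – 6 October), so Meside Isles is on standard time, UTC+01:00.
08:56 Meside Isles − 1h = 07:56 UTC.
1 March 2030 is a Friday, so the first Friday is March 1 and the fourth is March 22.
1 November 2030 is a Friday, so the first Sunday is November 3 and the second is November 10.
At the standard offset (UTC−01:30), 07:56 UTC − 1h30m = 06:26 Yalast Sector standard time.
The standard-time date in Yalast Sector, 7 November 2030, falls between 22 March and 10 November, so daylight saving is in effect and Yalast Sector is at UTC−00:30.
07:56 UTC − 0h30m = 07:26 Yalast Sector.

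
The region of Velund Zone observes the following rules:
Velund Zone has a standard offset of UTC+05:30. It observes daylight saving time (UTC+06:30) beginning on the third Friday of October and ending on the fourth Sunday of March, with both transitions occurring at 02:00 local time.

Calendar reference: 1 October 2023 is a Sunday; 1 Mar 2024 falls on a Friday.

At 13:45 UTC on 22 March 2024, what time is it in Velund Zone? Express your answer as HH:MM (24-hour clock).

20:15

1 October 2023 is a Sunday, so the first Friday is October 6 and the third is October 20.
1 March 2024 is a Friday, so the first Sunday is March 3 and the fourth is March 24.
At the standard offset (UTC+05:30), 13:45 UTC + 5h30m = 19:15 Velund Zone standard time.
Daylight saving runs 20 October 2023 – 24 March 2024; the standard-time date in Velund Zone, 22 March 2024, is inside that window, so Velund Zone is at UTC+06:30.
13:45 UTC + 6h30m = 20:15 local.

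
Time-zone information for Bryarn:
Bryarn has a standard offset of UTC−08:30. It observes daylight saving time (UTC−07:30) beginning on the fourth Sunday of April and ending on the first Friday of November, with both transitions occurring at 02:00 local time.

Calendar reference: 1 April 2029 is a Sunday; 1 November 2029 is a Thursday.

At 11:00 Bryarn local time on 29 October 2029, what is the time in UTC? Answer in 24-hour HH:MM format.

1 April 2029 is a Sunday, so the first Sunday is April 1 and the fourth is April 22.
1 November 2029 is a Thursday, so the first Friday is November 2.
29 October 2029 lies within the daylight-saving period (22 April – 2 November), so Bryarn is on daylight time, UTC−07:30.
11:00 local + 7h30m = 18:30 UTC.

18:30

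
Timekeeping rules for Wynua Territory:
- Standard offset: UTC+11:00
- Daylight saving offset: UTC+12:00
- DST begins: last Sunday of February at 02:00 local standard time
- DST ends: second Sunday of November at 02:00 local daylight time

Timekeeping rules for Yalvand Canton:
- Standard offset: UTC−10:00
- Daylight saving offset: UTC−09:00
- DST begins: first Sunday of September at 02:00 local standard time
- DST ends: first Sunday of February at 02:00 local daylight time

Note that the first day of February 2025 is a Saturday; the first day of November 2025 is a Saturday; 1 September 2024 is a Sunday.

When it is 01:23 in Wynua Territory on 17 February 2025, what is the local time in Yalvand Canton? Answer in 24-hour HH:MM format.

04:23

1 February 2025 is a Saturday, so Sundays fall on 2, 9, 16, 23; the last is February 23.
1 November 2025 is a Saturday, so the first Sunday is November 2 and the second is November 9.
17 February 2025 does not fall between 23 February and 9 November, so daylight saving is not in effect and Wynua Territory is at UTC+11:00.
01:23 Wynua Territory − 11h = 14:23 UTC (rolling into the previous day, 16 February 2025).
1 September 2024 is a Sunday, so the first Sunday is September 1.
1 February 2025 is a Saturday, so the first Sunday is February 2.
At the standard offset (UTC−10:00), 14:23 UTC − 10h = 04:23 Yalvand Canton standard time.
Daylight saving runs 1 September 2024 – 2 February 2025; the standard-time date in Yalvand Canton, 16 February 2025, is outside that window, so Yalvand Canton is on standard time at UTC−10:00.
14:23 UTC − 10h = 04:23 Yalvand Canton.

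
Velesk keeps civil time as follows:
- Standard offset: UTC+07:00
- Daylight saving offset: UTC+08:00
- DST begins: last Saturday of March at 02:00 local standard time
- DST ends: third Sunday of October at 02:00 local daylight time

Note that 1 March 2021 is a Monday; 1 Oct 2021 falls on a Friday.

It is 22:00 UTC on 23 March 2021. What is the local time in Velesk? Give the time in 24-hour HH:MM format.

05:00

1 March 2021 is a Monday, so Saturdays fall on 6, 13, 20, 27; the last is March 27.
1 October 2021 is a Friday, so the first Sunday is October 3 and the third is October 17.
At the standard offset (UTC+07:00), 22:00 UTC + 7h = 05:00 Velesk standard time (rolling into the next day, 24 March 2021).
The standard-time date in Velesk, 24 March 2021, does not fall between 27 March and 17 October, so daylight saving is not in effect and Velesk is at UTC+07:00.
22:00 UTC + 7h = 05:00 local (rolling into the next day, 24 March 2021).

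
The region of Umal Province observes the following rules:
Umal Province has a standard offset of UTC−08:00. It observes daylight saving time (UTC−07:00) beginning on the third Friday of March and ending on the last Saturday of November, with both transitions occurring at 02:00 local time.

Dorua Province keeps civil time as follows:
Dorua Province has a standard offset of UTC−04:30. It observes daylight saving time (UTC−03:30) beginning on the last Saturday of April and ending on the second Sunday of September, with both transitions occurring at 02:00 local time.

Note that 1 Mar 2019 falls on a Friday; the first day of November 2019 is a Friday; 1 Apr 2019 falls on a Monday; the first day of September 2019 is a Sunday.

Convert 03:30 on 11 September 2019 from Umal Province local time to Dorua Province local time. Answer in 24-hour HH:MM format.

06:00

1 March 2019 is a Friday, so the first Friday is March 1 and the third is March 15.
1 November 2019 is a Friday, so Saturdays fall on 2, 9, 16, 23, 30; the last is November 30.
11 September 2019 falls between 15 March and 30 November, so daylight saving is in effect and Umal Province is at UTC−07:00.
03:30 Umal Province + 7h = 10:30 UTC.
1 April 2019 is a Monday, so Saturdays fall on 6, 13, 20, 27; the last is April 27.
1 September 2019 is a Sunday, so the first Sunday is September 1 and the second is September 8.
At the standard offset (UTC−04:30), 10:30 UTC − 4h30m = 06:00 Dorua Province standard time.
The standard-time date in Dorua Province, 11 September 2019, does not fall between 27 April and 8 September, so daylight saving is not in effect and Dorua Province is at UTC−04:30.
10:30 UTC − 4h30m = 06:00 Dorua Province.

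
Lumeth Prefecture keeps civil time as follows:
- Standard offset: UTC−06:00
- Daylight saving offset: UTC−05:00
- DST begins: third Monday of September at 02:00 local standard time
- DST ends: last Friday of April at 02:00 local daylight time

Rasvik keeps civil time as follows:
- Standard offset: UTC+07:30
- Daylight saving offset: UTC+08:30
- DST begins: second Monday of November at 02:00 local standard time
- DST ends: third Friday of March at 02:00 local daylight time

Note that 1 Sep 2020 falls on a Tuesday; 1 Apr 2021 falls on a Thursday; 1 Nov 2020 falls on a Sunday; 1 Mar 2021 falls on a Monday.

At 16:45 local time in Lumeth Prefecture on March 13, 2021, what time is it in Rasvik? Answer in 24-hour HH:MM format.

06:15

1 September 2020 is a Tuesday, so the first Monday is September 7 and the third is September 21.
1 April 2021 is a Thursday, so Fridays fall on 2, 9, 16, 23, 30; the last is April 30.
Daylight saving runs 21 September 2020 – 30 April 2021; March 13, 2021 is inside that window, so Lumeth Prefecture is at UTC−05:00.
16:45 Lumeth Prefecture + 5h = 21:45 UTC.
1 November 2020 is a Sunday, so the first Monday is November 2 and the second is November 9.
1 March 2021 is a Monday, so the first Friday is March 5 and the third is March 19.
At the standard offset (UTC+07:30), 21:45 UTC + 7h30m = 05:15 Rasvik standard time (rolling into the next day, 14 March 2021).
The standard-time date in Rasvik, March 14, 2021, falls between 9 November 2020 and 19 March 2021, so daylight saving is in effect and Rasvik is at UTC+08:30.
21:45 UTC + 8h30m = 06:15 Rasvik (rolling into the next day, 14 March 2021).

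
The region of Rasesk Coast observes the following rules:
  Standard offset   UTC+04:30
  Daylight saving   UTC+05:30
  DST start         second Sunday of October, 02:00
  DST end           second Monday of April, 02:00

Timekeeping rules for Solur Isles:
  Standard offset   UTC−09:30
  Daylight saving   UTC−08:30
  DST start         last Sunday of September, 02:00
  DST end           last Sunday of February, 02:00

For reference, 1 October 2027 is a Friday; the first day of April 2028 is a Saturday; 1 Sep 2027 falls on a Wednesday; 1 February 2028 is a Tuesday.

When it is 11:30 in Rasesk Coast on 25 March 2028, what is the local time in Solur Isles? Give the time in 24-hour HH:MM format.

1 October 2027 is a Friday, so the first Sunday is October 3 and the second is October 10.
1 April 2028 is a Saturday, so the first Monday is April 3 and the second is April 10.
25 March 2028 lies within the daylight-saving period (10 October 2027 – 10 April 2028), so Rasesk Coast is on daylight time, UTC+05:30.
11:30 Rasesk Coast − 5h30m = 06:00 UTC.
1 September 2027 is a Wednesday, so Sundays fall on 5, 12, 19, 26; the last is September 26.
1 February 2028 is a Tuesday, so Sundays fall on 6, 13, 20, 27; the last is February 27.
At the standard offset (UTC−09:30), 06:00 UTC − 9h30m = 20:30 Solur Isles standard time (rolling into the previous day, 24 March 2028).
The standard-time date in Solur Isles, 24 March 2028, does not fall between 26 September 2027 and 27 February 2028, so daylight saving is not in effect and Solur Isles is at UTC−09:30.
06:00 UTC − 9h30m = 20:30 Solur Isles (rolling into the previous day, 24 March 2028).

20:30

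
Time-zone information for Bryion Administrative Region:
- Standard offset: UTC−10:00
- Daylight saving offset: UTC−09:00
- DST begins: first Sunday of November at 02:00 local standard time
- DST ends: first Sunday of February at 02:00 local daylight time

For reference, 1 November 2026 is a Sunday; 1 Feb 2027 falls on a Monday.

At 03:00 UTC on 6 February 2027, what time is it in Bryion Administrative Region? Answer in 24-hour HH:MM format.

1 November 2026 is a Sunday, so the first Sunday is November 1.
1 February 2027 is a Monday, so the first Sunday is February 7.
At the standard offset (UTC−10:00), 03:00 UTC − 10h = 17:00 Bryion Administrative Region standard time (rolling into the previous day, 5 February 2027).
The standard-time date in Bryion Administrative Region, 5 February 2027, lies within the daylight-saving period (1 November 2026 – 7 February 2027), so Bryion Administrative Region is on daylight time, UTC−09:00.
03:00 UTC − 9h = 18:00 local (rolling into the previous day, 5 February 2027).

18:00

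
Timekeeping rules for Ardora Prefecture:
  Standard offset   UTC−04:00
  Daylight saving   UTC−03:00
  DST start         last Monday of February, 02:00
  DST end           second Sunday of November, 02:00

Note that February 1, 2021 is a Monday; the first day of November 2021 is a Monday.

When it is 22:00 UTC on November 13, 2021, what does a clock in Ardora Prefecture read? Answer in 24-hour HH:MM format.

19:00

1 February 2021 is a Monday, so Mondays fall on 1, 8, 15, 22; the last is February 22.
1 November 2021 is a Monday, so the first Sunday is November 7 and the second is November 14.
At the standard offset (UTC−04:00), 22:00 UTC − 4h = 18:00 Ardora Prefecture standard time.
The standard-time date in Ardora Prefecture, November 13, 2021, falls between 22 February and 14 November, so daylight saving is in effect and Ardora Prefecture is at UTC−03:00.
22:00 UTC − 3h = 19:00 local.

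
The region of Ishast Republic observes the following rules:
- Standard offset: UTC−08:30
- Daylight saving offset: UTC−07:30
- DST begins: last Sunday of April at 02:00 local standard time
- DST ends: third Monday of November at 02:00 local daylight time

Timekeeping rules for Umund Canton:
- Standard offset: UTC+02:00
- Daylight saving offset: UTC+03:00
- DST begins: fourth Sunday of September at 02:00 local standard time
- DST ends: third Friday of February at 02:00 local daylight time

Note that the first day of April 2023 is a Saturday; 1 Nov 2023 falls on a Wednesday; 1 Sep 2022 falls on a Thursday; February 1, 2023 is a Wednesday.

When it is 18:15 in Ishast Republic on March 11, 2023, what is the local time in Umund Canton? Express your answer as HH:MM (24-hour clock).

04:45

1 April 2023 is a Saturday, so Sundays fall on 2, 9, 16, 23, 30; the last is April 30.
1 November 2023 is a Wednesday, so the first Monday is November 6 and the third is November 20.
March 11, 2023 does not fall between 30 April and 20 November, so daylight saving is not in effect and Ishast Republic is at UTC−08:30.
18:15 Ishast Republic + 8h30m = 02:45 UTC (rolling into the next day, 12 March 2023).
1 September 2022 is a Thursday, so the first Sunday is September 4 and the fourth is September 25.
1 February 2023 is a Wednesday, so the first Friday is February 3 and the third is February 17.
At the standard offset (UTC+02:00), 02:45 UTC + 2h = 04:45 Umund Canton standard time.
The standard-time date in Umund Canton, March 12, 2023, is outside the daylight-saving period (25 September 2022 – 17 February 2023), so Umund Canton is on standard time, UTC+02:00.
02:45 UTC + 2h = 04:45 Umund Canton.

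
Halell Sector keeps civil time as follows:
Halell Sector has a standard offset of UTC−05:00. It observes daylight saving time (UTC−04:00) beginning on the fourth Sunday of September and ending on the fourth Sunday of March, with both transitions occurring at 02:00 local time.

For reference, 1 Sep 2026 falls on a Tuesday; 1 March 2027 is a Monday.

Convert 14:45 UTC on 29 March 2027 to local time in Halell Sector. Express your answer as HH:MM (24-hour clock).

09:45

1 September 2026 is a Tuesday, so the first Sunday is September 6 and the fourth is September 27.
1 March 2027 is a Monday, so the first Sunday is March 7 and the fourth is March 28.
At the standard offset (UTC−05:00), 14:45 UTC − 5h = 09:45 Halell Sector standard time.
The standard-time date in Halell Sector, 29 March 2027, is outside the daylight-saving period (27 September 2026 – 28 March 2027), so Halell Sector is on standard time, UTC−05:00.
14:45 UTC − 5h = 09:45 local.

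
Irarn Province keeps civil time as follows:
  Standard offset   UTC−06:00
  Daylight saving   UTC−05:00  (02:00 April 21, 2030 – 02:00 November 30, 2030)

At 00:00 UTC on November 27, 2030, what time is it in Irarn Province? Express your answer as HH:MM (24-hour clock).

At the standard offset (UTC−06:00), 00:00 UTC − 6h = 18:00 Irarn Province standard time (rolling into the previous day, 26 November 2030).
The standard-time date in Irarn Province, November 26, 2030, falls between 21 April and 30 November, so daylight saving is in effect and Irarn Province is at UTC−05:00.
00:00 UTC − 5h = 19:00 local (rolling into the previous day, 26 November 2030).

19:00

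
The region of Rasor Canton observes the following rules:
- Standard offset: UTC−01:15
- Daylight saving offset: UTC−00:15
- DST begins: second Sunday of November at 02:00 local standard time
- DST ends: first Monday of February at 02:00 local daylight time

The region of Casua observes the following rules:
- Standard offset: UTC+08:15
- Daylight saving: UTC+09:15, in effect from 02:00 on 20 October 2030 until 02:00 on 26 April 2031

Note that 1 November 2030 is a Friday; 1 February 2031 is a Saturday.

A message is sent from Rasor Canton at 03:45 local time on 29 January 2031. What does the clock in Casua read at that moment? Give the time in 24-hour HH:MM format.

13:15

1 November 2030 is a Friday, so the first Sunday is November 3 and the second is November 10.
1 February 2031 is a Saturday, so the first Monday is February 3.
29 January 2031 lies within the daylight-saving period (10 November 2030 – 3 February 2031), so Rasor Canton is on daylight time, UTC−00:15.
03:45 Rasor Canton + 0h15m = 04:00 UTC.
At the standard offset (UTC+08:15), 04:00 UTC + 8h15m = 12:15 Casua standard time.
The standard-time date in Casua, 29 January 2031, falls between 20 October 2030 and 26 April 2031, so daylight saving is in effect and Casua is at UTC+09:15.
04:00 UTC + 9h15m = 13:15 Casua.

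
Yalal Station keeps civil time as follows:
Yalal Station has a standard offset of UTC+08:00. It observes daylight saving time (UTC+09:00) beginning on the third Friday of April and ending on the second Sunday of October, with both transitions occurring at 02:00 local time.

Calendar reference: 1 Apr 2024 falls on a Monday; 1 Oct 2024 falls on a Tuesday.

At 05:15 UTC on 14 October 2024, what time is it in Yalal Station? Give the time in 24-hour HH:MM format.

1 April 2024 is a Monday, so the first Friday is April 5 and the third is April 19.
1 October 2024 is a Tuesday, so the first Sunday is October 6 and the second is October 13.
At the standard offset (UTC+08:00), 05:15 UTC + 8h = 13:15 Yalal Station standard time.
The standard-time date in Yalal Station, 14 October 2024, does not fall between 19 April and 13 October, so daylight saving is not in effect and Yalal Station is at UTC+08:00.
05:15 UTC + 8h = 13:15 local.

13:15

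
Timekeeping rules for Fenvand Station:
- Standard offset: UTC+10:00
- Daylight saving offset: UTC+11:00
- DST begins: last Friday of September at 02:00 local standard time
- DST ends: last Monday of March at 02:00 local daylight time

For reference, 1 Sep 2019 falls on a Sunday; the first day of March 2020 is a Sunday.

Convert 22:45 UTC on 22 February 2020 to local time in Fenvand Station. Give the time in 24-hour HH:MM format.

09:45

1 September 2019 is a Sunday, so Fridays fall on 6, 13, 20, 27; the last is September 27.
1 March 2020 is a Sunday, so Mondays fall on 2, 9, 16, 23, 30; the last is March 30.
At the standard offset (UTC+10:00), 22:45 UTC + 10h = 08:45 Fenvand Station standard time (rolling into the next day, 23 February 2020).
The standard-time date in Fenvand Station, 23 February 2020, falls between 27 September 2019 and 30 March 2020, so daylight saving is in effect and Fenvand Station is at UTC+11:00.
22:45 UTC + 11h = 09:45 local (rolling into the next day, 23 February 2020).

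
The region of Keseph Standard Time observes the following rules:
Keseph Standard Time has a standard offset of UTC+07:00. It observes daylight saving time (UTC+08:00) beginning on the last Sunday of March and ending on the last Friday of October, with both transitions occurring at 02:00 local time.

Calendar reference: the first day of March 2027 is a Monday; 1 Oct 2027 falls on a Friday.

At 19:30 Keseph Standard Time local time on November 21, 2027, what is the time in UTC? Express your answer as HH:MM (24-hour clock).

1 March 2027 is a Monday, so Sundays fall on 7, 14, 21, 28; the last is March 28.
1 October 2027 is a Friday, so Fridays fall on 1, 8, 15, 22, 29; the last is October 29.
Daylight saving runs 28 March – 29 October; November 21, 2027 is outside that window, so Keseph Standard Time is on standard time at UTC+07:00.
19:30 local − 7h = 12:30 UTC.

12:30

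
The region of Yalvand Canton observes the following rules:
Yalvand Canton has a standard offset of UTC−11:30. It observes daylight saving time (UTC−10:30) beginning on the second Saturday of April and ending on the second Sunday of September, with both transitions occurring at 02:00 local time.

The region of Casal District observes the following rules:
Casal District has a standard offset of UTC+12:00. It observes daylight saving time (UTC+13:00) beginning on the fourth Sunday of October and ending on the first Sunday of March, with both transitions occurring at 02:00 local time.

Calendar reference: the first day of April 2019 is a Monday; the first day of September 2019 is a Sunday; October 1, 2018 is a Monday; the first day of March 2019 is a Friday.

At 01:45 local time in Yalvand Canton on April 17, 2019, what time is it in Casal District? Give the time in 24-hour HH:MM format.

1 April 2019 is a Monday, so the first Saturday is April 6 and the second is April 13.
1 September 2019 is a Sunday, so the first Sunday is September 1 and the second is September 8.
April 17, 2019 lies within the daylight-saving period (13 April – 8 September), so Yalvand Canton is on daylight time, UTC−10:30.
01:45 Yalvand Canton + 10h30m = 12:15 UTC.
1 October 2018 is a Monday, so the first Sunday is October 7 and the fourth is October 28.
1 March 2019 is a Friday, so the first Sunday is March 3.
At the standard offset (UTC+12:00), 12:15 UTC + 12h = 00:15 Casal District standard time (rolling into the next day, 18 April 2019).
The standard-time date in Casal District, April 18, 2019, does not fall between 28 October 2018 and 3 March 2019, so daylight saving is not in effect and Casal District is at UTC+12:00.
12:15 UTC + 12h = 00:15 Casal District (rolling into the next day, 18 April 2019).

00:15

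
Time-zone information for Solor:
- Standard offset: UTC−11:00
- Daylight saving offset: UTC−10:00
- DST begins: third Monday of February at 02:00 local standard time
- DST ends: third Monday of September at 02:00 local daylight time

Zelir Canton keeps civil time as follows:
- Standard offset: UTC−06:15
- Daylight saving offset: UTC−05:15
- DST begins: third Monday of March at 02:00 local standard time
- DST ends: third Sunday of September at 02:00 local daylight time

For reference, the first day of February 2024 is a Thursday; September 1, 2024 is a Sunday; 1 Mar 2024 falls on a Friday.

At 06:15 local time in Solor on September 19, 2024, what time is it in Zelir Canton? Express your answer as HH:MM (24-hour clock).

1 February 2024 is a Thursday, so the first Monday is February 5 and the third is February 19.
1 September 2024 is a Sunday, so the first Monday is September 2 and the third is September 16.
September 19, 2024 does not fall between 19 February and 16 September, so daylight saving is not in effect and Solor is at UTC−11:00.
06:15 Solor + 11h = 17:15 UTC.
1 March 2024 is a Friday, so the first Monday is March 4 and the third is March 18.
1 September 2024 is a Sunday, so the first Sunday is September 1 and the third is September 15.
At the standard offset (UTC−06:15), 17:15 UTC − 6h15m = 11:00 Zelir Canton standard time.
The standard-time date in Zelir Canton, September 19, 2024, does not fall between 18 March and 15 September, so daylight saving is not in effect and Zelir Canton is at UTC−06:15.
17:15 UTC − 6h15m = 11:00 Zelir Canton.

11:00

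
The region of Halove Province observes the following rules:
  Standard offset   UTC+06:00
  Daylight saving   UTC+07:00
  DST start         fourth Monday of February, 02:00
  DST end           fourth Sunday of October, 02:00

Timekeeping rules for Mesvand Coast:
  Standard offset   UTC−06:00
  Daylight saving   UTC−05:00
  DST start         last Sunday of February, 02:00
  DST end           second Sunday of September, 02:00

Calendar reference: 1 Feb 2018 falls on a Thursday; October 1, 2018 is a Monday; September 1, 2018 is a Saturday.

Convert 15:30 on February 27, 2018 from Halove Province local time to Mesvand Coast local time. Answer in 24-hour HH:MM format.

03:30

1 February 2018 is a Thursday, so the first Monday is February 5 and the fourth is February 26.
1 October 2018 is a Monday, so the first Sunday is October 7 and the fourth is October 28.
February 27, 2018 lies within the daylight-saving period (26 February – 28 October), so Halove Province is on daylight time, UTC+07:00.
15:30 Halove Province − 7h = 08:30 UTC.
1 February 2018 is a Thursday, so Sundays fall on 4, 11, 18, 25; the last is February 25.
1 September 2018 is a Saturday, so the first Sunday is September 2 and the second is September 9.
At the standard offset (UTC−06:00), 08:30 UTC − 6h = 02:30 Mesvand Coast standard time.
The standard-time date in Mesvand Coast, February 27, 2018, lies within the daylight-saving period (25 February – 9 September), so Mesvand Coast is on daylight time, UTC−05:00.
08:30 UTC − 5h = 03:30 Mesvand Coast.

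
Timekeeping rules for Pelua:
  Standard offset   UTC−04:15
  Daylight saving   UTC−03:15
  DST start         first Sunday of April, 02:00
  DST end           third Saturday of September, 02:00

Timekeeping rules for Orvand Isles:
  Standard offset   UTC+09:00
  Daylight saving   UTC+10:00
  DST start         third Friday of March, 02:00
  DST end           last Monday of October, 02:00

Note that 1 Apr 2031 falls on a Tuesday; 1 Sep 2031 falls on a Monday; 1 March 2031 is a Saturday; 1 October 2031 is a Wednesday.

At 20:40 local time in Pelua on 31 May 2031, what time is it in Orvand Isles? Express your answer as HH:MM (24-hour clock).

09:55

1 April 2031 is a Tuesday, so the first Sunday is April 6.
1 September 2031 is a Monday, so the first Saturday is September 6 and the third is September 20.
31 May 2031 falls between 6 April and 20 September, so daylight saving is in effect and Pelua is at UTC−03:15.
20:40 Pelua + 3h15m = 23:55 UTC.
1 March 2031 is a Saturday, so the first Friday is March 7 and the third is March 21.
1 October 2031 is a Wednesday, so Mondays fall on 6, 13, 20, 27; the last is October 27.
At the standard offset (UTC+09:00), 23:55 UTC + 9h = 08:55 Orvand Isles standard time (rolling into the next day, 1 June 2031).
Daylight saving runs 21 March – 27 October; the standard-time date in Orvand Isles, 1 June 2031, is inside that window, so Orvand Isles is at UTC+10:00.
23:55 UTC + 10h = 09:55 Orvand Isles (rolling into the next day, 1 June 2031).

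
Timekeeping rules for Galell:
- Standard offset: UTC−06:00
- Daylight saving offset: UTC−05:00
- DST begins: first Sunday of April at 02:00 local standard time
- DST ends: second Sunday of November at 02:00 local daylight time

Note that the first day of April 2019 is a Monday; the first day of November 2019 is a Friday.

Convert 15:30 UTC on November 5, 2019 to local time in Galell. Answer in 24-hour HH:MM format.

1 April 2019 is a Monday, so the first Sunday is April 7.
1 November 2019 is a Friday, so the first Sunday is November 3 and the second is November 10.
At the standard offset (UTC−06:00), 15:30 UTC − 6h = 09:30 Galell standard time.
The standard-time date in Galell, November 5, 2019, lies within the daylight-saving period (7 April – 10 November), so Galell is on daylight time, UTC−05:00.
15:30 UTC − 5h = 10:30 local.

10:30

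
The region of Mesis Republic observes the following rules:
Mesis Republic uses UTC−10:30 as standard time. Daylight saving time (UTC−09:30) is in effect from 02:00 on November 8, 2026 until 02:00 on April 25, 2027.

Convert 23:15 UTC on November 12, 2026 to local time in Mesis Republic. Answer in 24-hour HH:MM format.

At the standard offset (UTC−10:30), 23:15 UTC − 10h30m = 12:45 Mesis Republic standard time.
Daylight saving runs 8 November 2026 – 25 April 2027; the standard-time date in Mesis Republic, November 12, 2026, is inside that window, so Mesis Republic is at UTC−09:30.
23:15 UTC − 9h30m = 13:45 local.

13:45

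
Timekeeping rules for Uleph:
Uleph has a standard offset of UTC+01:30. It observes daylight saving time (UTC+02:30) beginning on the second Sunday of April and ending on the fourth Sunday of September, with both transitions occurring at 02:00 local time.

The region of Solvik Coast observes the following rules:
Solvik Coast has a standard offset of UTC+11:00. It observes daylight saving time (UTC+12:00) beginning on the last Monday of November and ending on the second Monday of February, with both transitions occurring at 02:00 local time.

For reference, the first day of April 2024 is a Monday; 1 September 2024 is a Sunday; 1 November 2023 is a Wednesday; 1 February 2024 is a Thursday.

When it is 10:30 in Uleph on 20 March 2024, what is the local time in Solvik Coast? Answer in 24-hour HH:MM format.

20:00

1 April 2024 is a Monday, so the first Sunday is April 7 and the second is April 14.
1 September 2024 is a Sunday, so the first Sunday is September 1 and the fourth is September 22.
Daylight saving runs 14 April – 22 September; 20 March 2024 is outside that window, so Uleph is on standard time at UTC+01:30.
10:30 Uleph − 1h30m = 09:00 UTC.
1 November 2023 is a Wednesday, so Mondays fall on 6, 13, 20, 27; the last is November 27.
1 February 2024 is a Thursday, so the first Monday is February 5 and the second is February 12.
At the standard offset (UTC+11:00), 09:00 UTC + 11h = 20:00 Solvik Coast standard time.
Daylight saving runs 27 November 2023 – 12 February 2024; the standard-time date in Solvik Coast, 20 March 2024, is outside that window, so Solvik Coast is on standard time at UTC+11:00.
09:00 UTC + 11h = 20:00 Solvik Coast.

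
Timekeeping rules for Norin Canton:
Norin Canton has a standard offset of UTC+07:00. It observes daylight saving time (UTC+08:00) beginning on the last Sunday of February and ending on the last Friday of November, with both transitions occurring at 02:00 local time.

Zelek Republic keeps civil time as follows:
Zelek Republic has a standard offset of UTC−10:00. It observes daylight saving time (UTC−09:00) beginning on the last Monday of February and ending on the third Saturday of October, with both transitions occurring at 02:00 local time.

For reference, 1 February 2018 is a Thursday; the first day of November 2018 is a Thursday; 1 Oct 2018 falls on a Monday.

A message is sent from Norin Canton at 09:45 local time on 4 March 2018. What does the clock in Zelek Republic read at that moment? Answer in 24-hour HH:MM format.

1 February 2018 is a Thursday, so Sundays fall on 4, 11, 18, 25; the last is February 25.
1 November 2018 is a Thursday, so Fridays fall on 2, 9, 16, 23, 30; the last is November 30.
4 March 2018 falls between 25 February and 30 November, so daylight saving is in effect and Norin Canton is at UTC+08:00.
09:45 Norin Canton − 8h = 01:45 UTC.
1 February 2018 is a Thursday, so Mondays fall on 5, 12, 19, 26; the last is February 26.
1 October 2018 is a Monday, so the first Saturday is October 6 and the third is October 20.
At the standard offset (UTC−10:00), 01:45 UTC − 10h = 15:45 Zelek Republic standard time (rolling into the previous day, 3 March 2018).
The standard-time date in Zelek Republic, 3 March 2018, falls between 26 February and 20 October, so daylight saving is in effect and Zelek Republic is at UTC−09:00.
01:45 UTC − 9h = 16:45 Zelek Republic (rolling into the previous day, 3 March 2018).

16:45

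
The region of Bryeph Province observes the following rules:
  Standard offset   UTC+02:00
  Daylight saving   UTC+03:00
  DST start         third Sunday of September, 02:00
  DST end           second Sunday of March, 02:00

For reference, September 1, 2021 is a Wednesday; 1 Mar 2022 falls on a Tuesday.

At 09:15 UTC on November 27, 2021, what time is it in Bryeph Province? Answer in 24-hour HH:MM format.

12:15

1 September 2021 is a Wednesday, so the first Sunday is September 5 and the third is September 19.
1 March 2022 is a Tuesday, so the first Sunday is March 6 and the second is March 13.
At the standard offset (UTC+02:00), 09:15 UTC + 2h = 11:15 Bryeph Province standard time.
The standard-time date in Bryeph Province, November 27, 2021, lies within the daylight-saving period (19 September 2021 – 13 March 2022), so Bryeph Province is on daylight time, UTC+03:00.
09:15 UTC + 3h = 12:15 local.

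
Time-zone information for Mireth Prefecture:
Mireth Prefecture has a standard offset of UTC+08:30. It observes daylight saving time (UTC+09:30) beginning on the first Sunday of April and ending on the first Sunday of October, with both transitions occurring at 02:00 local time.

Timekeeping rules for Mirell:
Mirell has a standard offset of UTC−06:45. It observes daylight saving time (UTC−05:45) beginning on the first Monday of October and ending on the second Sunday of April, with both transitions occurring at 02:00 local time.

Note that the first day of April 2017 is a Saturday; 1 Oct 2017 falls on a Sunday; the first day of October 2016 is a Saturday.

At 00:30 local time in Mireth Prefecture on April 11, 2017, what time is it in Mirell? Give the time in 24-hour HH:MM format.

08:15

1 April 2017 is a Saturday, so the first Sunday is April 2.
1 October 2017 is a Sunday, so the first Sunday is October 1.
April 11, 2017 falls between 2 April and 1 October, so daylight saving is in effect and Mireth Prefecture is at UTC+09:30.
00:30 Mireth Prefecture − 9h30m = 15:00 UTC (rolling into the previous day, 10 April 2017).
1 October 2016 is a Saturday, so the first Monday is October 3.
1 April 2017 is a Saturday, so the first Sunday is April 2 and the second is April 9.
At the standard offset (UTC−06:45), 15:00 UTC − 6h45m = 08:15 Mirell standard time.
The standard-time date in Mirell, April 10, 2017, is outside the daylight-saving period (3 October 2016 – 9 April 2017), so Mirell is on standard time, UTC−06:45.
15:00 UTC − 6h45m = 08:15 Mirell.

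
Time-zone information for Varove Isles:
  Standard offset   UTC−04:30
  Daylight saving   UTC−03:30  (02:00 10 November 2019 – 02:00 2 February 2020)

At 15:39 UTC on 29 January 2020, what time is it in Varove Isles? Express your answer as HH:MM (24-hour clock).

At the standard offset (UTC−04:30), 15:39 UTC − 4h30m = 11:09 Varove Isles standard time.
Daylight saving runs 10 November 2019 – 2 February 2020; the standard-time date in Varove Isles, 29 January 2020, is inside that window, so Varove Isles is at UTC−03:30.
15:39 UTC − 3h30m = 12:09 local.

12:09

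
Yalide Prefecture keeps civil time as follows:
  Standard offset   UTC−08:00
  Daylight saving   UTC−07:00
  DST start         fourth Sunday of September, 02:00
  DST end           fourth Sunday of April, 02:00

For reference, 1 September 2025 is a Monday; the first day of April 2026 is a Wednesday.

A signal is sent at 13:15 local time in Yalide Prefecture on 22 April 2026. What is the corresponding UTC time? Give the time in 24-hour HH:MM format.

1 September 2025 is a Monday, so the first Sunday is September 7 and the fourth is September 28.
1 April 2026 is a Wednesday, so the first Sunday is April 5 and the fourth is April 26.
22 April 2026 lies within the daylight-saving period (28 September 2025 – 26 April 2026), so Yalide Prefecture is on daylight time, UTC−07:00.
13:15 local + 7h = 20:15 UTC.

20:15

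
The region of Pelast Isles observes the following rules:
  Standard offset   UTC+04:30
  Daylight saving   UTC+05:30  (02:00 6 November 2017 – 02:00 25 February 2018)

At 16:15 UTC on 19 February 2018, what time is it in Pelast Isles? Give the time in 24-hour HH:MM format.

At the standard offset (UTC+04:30), 16:15 UTC + 4h30m = 20:45 Pelast Isles standard time.
The standard-time date in Pelast Isles, 19 February 2018, lies within the daylight-saving period (6 November 2017 – 25 February 2018), so Pelast Isles is on daylight time, UTC+05:30.
16:15 UTC + 5h30m = 21:45 local.

21:45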